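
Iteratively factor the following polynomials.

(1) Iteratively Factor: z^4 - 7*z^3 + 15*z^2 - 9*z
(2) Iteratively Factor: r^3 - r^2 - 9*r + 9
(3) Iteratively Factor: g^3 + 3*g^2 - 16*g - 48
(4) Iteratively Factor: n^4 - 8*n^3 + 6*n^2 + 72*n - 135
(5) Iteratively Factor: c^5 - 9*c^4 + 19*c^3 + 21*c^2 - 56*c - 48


(1) = (z - 3)*(z^3 - 4*z^2 + 3*z) = z*(z - 3)*(z^2 - 4*z + 3) = z*(z - 3)^2*(z - 1)
(2) = (r - 3)*(r^2 + 2*r - 3) = (r - 3)*(r - 1)*(r + 3)
(3) = (g + 4)*(g^2 - g - 12) = (g - 4)*(g + 4)*(g + 3)
(4) = (n + 3)*(n^3 - 11*n^2 + 39*n - 45) = (n - 3)*(n + 3)*(n^2 - 8*n + 15) = (n - 5)*(n - 3)*(n + 3)*(n - 3)
(5) = (c + 1)*(c^4 - 10*c^3 + 29*c^2 - 8*c - 48) = (c - 4)*(c + 1)*(c^3 - 6*c^2 + 5*c + 12) = (c - 4)*(c + 1)^2*(c^2 - 7*c + 12) = (c - 4)*(c - 3)*(c + 1)^2*(c - 4)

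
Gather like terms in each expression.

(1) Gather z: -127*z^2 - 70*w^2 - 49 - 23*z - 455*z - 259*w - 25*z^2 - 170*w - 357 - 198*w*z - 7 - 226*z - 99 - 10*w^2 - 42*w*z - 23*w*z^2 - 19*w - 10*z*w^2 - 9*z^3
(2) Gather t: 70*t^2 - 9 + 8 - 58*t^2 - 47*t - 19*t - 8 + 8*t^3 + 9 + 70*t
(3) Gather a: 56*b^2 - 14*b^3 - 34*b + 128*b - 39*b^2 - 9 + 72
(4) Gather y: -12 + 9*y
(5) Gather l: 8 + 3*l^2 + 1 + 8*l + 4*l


(1) = -80*w^2 - 448*w - 9*z^3 + z^2*(-23*w - 152) + z*(-10*w^2 - 240*w - 704) - 512
(2) = 8*t^3 + 12*t^2 + 4*t
(3) = -14*b^3 + 17*b^2 + 94*b + 63
(4) = 9*y - 12
(5) = 3*l^2 + 12*l + 9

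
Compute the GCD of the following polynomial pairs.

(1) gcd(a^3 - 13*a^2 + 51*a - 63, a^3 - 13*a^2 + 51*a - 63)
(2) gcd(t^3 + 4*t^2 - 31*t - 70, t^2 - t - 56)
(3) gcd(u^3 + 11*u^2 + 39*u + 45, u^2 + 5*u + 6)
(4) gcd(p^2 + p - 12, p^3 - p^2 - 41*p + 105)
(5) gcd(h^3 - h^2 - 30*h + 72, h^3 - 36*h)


(1) = a^3 - 13*a^2 + 51*a - 63
(2) = gcd((t - 5)*(t + 2)*(t + 7), (t - 8)*(t + 7)) = t + 7
(3) = u + 3
(4) = gcd((p - 3)*(p + 4), (p - 5)*(p - 3)*(p + 7)) = p - 3
(5) = gcd((h - 4)*(h - 3)*(h + 6), h*(h - 6)*(h + 6)) = h + 6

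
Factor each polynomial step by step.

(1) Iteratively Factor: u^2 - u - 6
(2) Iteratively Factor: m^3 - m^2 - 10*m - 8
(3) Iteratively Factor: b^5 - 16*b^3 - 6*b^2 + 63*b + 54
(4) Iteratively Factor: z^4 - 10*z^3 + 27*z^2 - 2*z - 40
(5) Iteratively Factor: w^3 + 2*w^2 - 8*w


(1) = (u - 3)*(u + 2)
(2) = (m + 2)*(m^2 - 3*m - 4) = (m - 4)*(m + 2)*(m + 1)
(3) = (b - 3)*(b^4 + 3*b^3 - 7*b^2 - 27*b - 18) = (b - 3)*(b + 3)*(b^3 - 7*b - 6) = (b - 3)^2*(b + 3)*(b^2 + 3*b + 2) = (b - 3)^2*(b + 1)*(b + 3)*(b + 2)
(4) = (z - 5)*(z^3 - 5*z^2 + 2*z + 8) = (z - 5)*(z + 1)*(z^2 - 6*z + 8) = (z - 5)*(z - 4)*(z + 1)*(z - 2)
(5) = (w + 4)*(w^2 - 2*w) = w*(w + 4)*(w - 2)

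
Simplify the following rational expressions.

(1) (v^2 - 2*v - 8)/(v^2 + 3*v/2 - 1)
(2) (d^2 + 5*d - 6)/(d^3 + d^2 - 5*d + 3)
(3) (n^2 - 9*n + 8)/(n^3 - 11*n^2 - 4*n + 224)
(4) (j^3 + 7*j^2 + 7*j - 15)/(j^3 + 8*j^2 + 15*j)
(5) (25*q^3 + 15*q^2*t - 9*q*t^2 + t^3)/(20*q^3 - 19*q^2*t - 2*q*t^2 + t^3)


(1) = (2*v - 8)/(2*v - 1)
(2) = (d + 6)/(d^2 + 2*d - 3)
(3) = (n - 1)/(n^2 - 3*n - 28)
(4) = (j - 1)/j
(5) = (5*q^2 + 4*q*t - t^2)/(4*q^2 - 3*q*t - t^2)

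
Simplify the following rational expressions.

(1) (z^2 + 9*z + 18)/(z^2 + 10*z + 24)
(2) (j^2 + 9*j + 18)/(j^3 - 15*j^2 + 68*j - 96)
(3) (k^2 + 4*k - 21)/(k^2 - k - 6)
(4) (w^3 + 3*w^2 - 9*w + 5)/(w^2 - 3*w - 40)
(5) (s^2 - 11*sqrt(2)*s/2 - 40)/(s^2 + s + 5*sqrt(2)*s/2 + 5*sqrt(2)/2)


(1) = (z + 3)/(z + 4)
(2) = (j^2 + 9*j + 18)/(j^3 - 15*j^2 + 68*j - 96)
(3) = (k + 7)/(k + 2)
(4) = (w^2 - 2*w + 1)/(w - 8)
(5) = (4*s - 32*sqrt(2))/(4*s + 4)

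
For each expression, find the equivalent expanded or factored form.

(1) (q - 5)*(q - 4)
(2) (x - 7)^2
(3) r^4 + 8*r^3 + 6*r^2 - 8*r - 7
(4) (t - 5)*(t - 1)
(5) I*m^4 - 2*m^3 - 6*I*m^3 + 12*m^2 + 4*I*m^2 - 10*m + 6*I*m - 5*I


(1) = q^2 - 9*q + 20
(2) = x^2 - 14*x + 49
(3) = (r - 1)*(r + 1)^2*(r + 7)
(4) = t^2 - 6*t + 5
(5) = (m - 5)*(m + I)^2*(I*m - I)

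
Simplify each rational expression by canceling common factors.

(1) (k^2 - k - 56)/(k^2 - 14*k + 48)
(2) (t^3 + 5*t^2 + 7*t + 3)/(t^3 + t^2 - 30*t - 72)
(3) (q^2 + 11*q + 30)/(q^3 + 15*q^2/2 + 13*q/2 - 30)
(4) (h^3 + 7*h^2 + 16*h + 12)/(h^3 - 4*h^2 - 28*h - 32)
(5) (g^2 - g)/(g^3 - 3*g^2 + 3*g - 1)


(1) = (k + 7)/(k - 6)
(2) = (t^2 + 2*t + 1)/(t^2 - 2*t - 24)
(3) = (2*q + 12)/(2*q^2 + 5*q - 12)
(4) = (h + 3)/(h - 8)
(5) = g/(g^2 - 2*g + 1)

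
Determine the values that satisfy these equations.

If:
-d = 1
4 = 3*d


Then:
No Solution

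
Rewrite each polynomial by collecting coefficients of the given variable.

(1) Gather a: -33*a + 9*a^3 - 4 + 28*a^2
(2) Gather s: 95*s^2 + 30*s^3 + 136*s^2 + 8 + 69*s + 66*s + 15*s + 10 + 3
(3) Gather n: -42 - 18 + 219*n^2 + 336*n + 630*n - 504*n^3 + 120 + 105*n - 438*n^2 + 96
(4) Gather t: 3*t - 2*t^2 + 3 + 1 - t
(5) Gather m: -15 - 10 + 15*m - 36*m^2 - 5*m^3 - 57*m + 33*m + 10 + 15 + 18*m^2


(1) = 9*a^3 + 28*a^2 - 33*a - 4
(2) = 30*s^3 + 231*s^2 + 150*s + 21
(3) = -504*n^3 - 219*n^2 + 1071*n + 156
(4) = -2*t^2 + 2*t + 4
(5) = -5*m^3 - 18*m^2 - 9*m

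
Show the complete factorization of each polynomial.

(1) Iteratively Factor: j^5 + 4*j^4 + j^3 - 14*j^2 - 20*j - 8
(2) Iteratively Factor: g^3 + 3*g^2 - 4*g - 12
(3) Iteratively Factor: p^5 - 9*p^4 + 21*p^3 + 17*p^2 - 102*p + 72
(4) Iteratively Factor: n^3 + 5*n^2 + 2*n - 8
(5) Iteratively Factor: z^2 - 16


(1) = (j - 2)*(j^4 + 6*j^3 + 13*j^2 + 12*j + 4) = (j - 2)*(j + 1)*(j^3 + 5*j^2 + 8*j + 4) = (j - 2)*(j + 1)^2*(j^2 + 4*j + 4) = (j - 2)*(j + 1)^2*(j + 2)*(j + 2)
(2) = (g + 3)*(g^2 - 4) = (g - 2)*(g + 3)*(g + 2)
(3) = (p + 2)*(p^4 - 11*p^3 + 43*p^2 - 69*p + 36) = (p - 4)*(p + 2)*(p^3 - 7*p^2 + 15*p - 9) = (p - 4)*(p - 1)*(p + 2)*(p^2 - 6*p + 9) = (p - 4)*(p - 3)*(p - 1)*(p + 2)*(p - 3)
(4) = (n + 4)*(n^2 + n - 2) = (n - 1)*(n + 4)*(n + 2)
(5) = (z - 4)*(z + 4)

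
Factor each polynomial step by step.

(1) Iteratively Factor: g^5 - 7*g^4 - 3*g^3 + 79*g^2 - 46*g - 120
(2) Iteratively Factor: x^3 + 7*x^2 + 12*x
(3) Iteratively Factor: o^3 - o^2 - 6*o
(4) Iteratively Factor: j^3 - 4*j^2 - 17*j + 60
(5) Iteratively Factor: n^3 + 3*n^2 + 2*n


(1) = (g + 3)*(g^4 - 10*g^3 + 27*g^2 - 2*g - 40) = (g + 1)*(g + 3)*(g^3 - 11*g^2 + 38*g - 40) = (g - 4)*(g + 1)*(g + 3)*(g^2 - 7*g + 10) = (g - 5)*(g - 4)*(g + 1)*(g + 3)*(g - 2)
(2) = (x + 4)*(x^2 + 3*x) = x*(x + 4)*(x + 3)
(3) = (o - 3)*(o^2 + 2*o) = (o - 3)*(o + 2)*(o)
(4) = (j + 4)*(j^2 - 8*j + 15) = (j - 5)*(j + 4)*(j - 3)
(5) = (n)*(n^2 + 3*n + 2) = n*(n + 2)*(n + 1)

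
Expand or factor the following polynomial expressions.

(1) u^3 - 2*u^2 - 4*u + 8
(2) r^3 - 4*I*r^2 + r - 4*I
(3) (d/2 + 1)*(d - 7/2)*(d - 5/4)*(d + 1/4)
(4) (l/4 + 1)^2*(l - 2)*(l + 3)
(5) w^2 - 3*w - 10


(1) = (u - 2)^2*(u + 2)
(2) = (r - 4*I)*(r - I)*(r + I)
(3) = d^4/2 - 5*d^3/4 - 93*d^2/32 + 239*d/64 + 35/32
(4) = l^4/16 + 9*l^3/16 + 9*l^2/8 - 2*l - 6
(5) = (w - 5)*(w + 2)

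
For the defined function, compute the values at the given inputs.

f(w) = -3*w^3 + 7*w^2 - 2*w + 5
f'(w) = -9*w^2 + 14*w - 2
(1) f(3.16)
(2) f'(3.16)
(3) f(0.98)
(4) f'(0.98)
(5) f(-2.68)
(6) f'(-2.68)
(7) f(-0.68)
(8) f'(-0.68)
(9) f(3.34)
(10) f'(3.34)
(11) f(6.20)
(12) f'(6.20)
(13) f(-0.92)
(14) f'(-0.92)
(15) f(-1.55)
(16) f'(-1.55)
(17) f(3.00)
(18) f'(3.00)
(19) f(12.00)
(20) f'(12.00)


(1) = -26.08
(2) = -47.63
(3) = 6.94
(4) = 3.08
(5) = 118.38
(6) = -104.16
(7) = 10.54
(8) = -15.68
(9) = -35.37
(10) = -55.64
(11) = -453.30
(12) = -261.16
(13) = 15.10
(14) = -22.50
(15) = 36.09
(16) = -45.32
(17) = -19.00
(18) = -41.00
(19) = -4195.00
(20) = -1130.00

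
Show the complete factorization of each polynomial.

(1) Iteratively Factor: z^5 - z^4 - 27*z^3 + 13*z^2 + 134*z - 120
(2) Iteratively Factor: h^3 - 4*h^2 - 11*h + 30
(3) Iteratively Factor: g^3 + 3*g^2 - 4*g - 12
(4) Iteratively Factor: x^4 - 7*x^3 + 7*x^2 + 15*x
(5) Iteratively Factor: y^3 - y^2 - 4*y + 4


(1) = (z + 3)*(z^4 - 4*z^3 - 15*z^2 + 58*z - 40) = (z - 1)*(z + 3)*(z^3 - 3*z^2 - 18*z + 40) = (z - 5)*(z - 1)*(z + 3)*(z^2 + 2*z - 8) = (z - 5)*(z - 2)*(z - 1)*(z + 3)*(z + 4)
(2) = (h - 5)*(h^2 + h - 6) = (h - 5)*(h - 2)*(h + 3)
(3) = (g + 2)*(g^2 + g - 6) = (g - 2)*(g + 2)*(g + 3)
(4) = (x)*(x^3 - 7*x^2 + 7*x + 15) = x*(x + 1)*(x^2 - 8*x + 15) = x*(x - 3)*(x + 1)*(x - 5)
(5) = (y - 1)*(y^2 - 4) = (y - 1)*(y + 2)*(y - 2)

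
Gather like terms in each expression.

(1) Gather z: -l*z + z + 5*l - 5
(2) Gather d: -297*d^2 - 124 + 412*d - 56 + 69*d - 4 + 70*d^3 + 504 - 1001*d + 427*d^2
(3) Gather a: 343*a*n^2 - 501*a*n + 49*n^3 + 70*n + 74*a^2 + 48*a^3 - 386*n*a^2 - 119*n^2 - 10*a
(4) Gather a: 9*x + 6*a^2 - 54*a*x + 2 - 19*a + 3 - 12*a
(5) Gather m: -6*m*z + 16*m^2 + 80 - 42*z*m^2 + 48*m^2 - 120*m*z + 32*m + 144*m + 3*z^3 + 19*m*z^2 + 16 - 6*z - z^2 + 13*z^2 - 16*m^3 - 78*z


(1) = 5*l + z*(1 - l) - 5
(2) = 70*d^3 + 130*d^2 - 520*d + 320
(3) = 48*a^3 + a^2*(74 - 386*n) + a*(343*n^2 - 501*n - 10) + 49*n^3 - 119*n^2 + 70*n
(4) = 6*a^2 + a*(-54*x - 31) + 9*x + 5
(5) = -16*m^3 + m^2*(64 - 42*z) + m*(19*z^2 - 126*z + 176) + 3*z^3 + 12*z^2 - 84*z + 96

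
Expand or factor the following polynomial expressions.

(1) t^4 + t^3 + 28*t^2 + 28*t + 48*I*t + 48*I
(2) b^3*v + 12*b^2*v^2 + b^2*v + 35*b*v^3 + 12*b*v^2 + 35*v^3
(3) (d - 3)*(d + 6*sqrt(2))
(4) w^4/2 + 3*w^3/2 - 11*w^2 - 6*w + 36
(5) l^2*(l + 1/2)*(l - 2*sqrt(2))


(1) = (t + 1)*(t - 6*I)*(t + 2*I)*(t + 4*I)
(2) = (b + 5*v)*(b + 7*v)*(b*v + v)
(3) = d^2 - 3*d + 6*sqrt(2)*d - 18*sqrt(2)
(4) = (w/2 + 1)*(w - 3)*(w - 2)*(w + 6)
(5) = l^4 - 2*sqrt(2)*l^3 + l^3/2 - sqrt(2)*l^2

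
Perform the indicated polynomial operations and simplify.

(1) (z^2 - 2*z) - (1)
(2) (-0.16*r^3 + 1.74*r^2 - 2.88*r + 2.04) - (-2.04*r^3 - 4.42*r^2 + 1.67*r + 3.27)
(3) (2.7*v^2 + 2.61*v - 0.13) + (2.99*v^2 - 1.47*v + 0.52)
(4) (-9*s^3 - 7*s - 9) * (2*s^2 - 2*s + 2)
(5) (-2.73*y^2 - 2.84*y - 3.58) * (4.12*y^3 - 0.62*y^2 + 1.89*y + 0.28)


(1) = z^2 - 2*z - 1
(2) = 1.88*r^3 + 6.16*r^2 - 4.55*r - 1.23
(3) = 5.69*v^2 + 1.14*v + 0.39
(4) = -18*s^5 + 18*s^4 - 32*s^3 - 4*s^2 + 4*s - 18
(5) = -11.2476*y^5 - 10.0082*y^4 - 18.1485*y^3 - 3.9124*y^2 - 7.5614*y - 1.0024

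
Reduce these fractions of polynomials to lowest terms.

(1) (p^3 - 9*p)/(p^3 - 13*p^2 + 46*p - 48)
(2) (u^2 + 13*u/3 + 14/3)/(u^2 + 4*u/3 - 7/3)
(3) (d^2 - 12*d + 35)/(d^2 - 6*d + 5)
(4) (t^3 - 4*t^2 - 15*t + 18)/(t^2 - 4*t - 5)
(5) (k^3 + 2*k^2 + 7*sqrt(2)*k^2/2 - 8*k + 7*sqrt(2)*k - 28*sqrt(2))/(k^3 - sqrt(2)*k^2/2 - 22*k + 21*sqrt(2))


(1) = (p^2 + 3*p)/(p^2 - 10*p + 16)
(2) = (u + 2)/(u - 1)
(3) = (d - 7)/(d - 1)
(4) = (t^3 - 4*t^2 - 15*t + 18)/(t^2 - 4*t - 5)
(5) = (4*k^2 + 8*k - 32)/(4*k^2 - 16*sqrt(2)*k + 24)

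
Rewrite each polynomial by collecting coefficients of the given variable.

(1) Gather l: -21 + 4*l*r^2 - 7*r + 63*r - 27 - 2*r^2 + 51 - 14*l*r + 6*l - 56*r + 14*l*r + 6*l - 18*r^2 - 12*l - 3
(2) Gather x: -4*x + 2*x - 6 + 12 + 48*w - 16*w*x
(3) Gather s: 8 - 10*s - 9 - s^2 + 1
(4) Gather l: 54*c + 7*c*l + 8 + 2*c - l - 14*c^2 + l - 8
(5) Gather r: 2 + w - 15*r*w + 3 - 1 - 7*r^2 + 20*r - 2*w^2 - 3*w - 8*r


(1) = 4*l*r^2 - 20*r^2
(2) = 48*w + x*(-16*w - 2) + 6
(3) = -s^2 - 10*s
(4) = -14*c^2 + 7*c*l + 56*c
(5) = -7*r^2 + r*(12 - 15*w) - 2*w^2 - 2*w + 4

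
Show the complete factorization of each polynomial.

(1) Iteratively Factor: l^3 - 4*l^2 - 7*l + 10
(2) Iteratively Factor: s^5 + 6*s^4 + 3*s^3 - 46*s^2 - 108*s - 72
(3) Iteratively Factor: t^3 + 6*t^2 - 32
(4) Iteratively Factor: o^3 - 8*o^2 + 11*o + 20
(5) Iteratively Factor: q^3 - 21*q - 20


(1) = (l - 1)*(l^2 - 3*l - 10) = (l - 1)*(l + 2)*(l - 5)
(2) = (s + 2)*(s^4 + 4*s^3 - 5*s^2 - 36*s - 36) = (s + 2)^2*(s^3 + 2*s^2 - 9*s - 18) = (s - 3)*(s + 2)^2*(s^2 + 5*s + 6) = (s - 3)*(s + 2)^3*(s + 3)
(3) = (t + 4)*(t^2 + 2*t - 8) = (t - 2)*(t + 4)*(t + 4)
(4) = (o - 5)*(o^2 - 3*o - 4) = (o - 5)*(o + 1)*(o - 4)
(5) = (q - 5)*(q^2 + 5*q + 4) = (q - 5)*(q + 1)*(q + 4)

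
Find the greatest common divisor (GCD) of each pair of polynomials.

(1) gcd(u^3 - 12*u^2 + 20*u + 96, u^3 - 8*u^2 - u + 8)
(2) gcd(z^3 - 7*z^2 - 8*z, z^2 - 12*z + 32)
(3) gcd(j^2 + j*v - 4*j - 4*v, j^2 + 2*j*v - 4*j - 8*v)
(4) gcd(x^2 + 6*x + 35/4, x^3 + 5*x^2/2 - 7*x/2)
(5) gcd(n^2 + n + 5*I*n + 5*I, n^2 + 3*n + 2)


(1) = gcd((u - 8)*(u - 6)*(u + 2), (u - 8)*(u - 1)*(u + 1)) = u - 8
(2) = gcd(z*(z - 8)*(z + 1), (z - 8)*(z - 4)) = z - 8
(3) = gcd((j - 4)*(j + v), (j - 4)*(j + 2*v)) = j - 4
(4) = x + 7/2
(5) = n + 1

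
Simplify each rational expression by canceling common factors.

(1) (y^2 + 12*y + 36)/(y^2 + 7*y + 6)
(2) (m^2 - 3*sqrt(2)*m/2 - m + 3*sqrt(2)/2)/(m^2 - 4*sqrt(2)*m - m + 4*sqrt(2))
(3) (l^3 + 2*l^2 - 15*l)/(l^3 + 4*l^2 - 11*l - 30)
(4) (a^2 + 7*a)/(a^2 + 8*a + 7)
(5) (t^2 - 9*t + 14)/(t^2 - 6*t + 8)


(1) = (y + 6)/(y + 1)
(2) = (2*m - 3*sqrt(2))/(2*m - 8*sqrt(2))
(3) = l/(l + 2)
(4) = a/(a + 1)
(5) = (t - 7)/(t - 4)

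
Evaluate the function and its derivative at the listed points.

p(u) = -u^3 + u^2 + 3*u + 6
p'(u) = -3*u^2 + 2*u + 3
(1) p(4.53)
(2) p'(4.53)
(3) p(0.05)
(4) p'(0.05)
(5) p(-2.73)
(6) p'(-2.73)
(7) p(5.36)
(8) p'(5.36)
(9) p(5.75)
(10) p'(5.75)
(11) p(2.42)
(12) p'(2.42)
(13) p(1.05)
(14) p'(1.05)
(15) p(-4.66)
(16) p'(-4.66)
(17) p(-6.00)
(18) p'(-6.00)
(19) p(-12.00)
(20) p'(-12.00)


(1) = -52.85
(2) = -49.50
(3) = 6.15
(4) = 3.09
(5) = 25.61
(6) = -24.82
(7) = -103.18
(8) = -72.47
(9) = -133.80
(10) = -84.69
(11) = 4.94
(12) = -9.73
(13) = 9.09
(14) = 1.79
(15) = 114.93
(16) = -71.47
(17) = 240.00
(18) = -117.00
(19) = 1842.00
(20) = -453.00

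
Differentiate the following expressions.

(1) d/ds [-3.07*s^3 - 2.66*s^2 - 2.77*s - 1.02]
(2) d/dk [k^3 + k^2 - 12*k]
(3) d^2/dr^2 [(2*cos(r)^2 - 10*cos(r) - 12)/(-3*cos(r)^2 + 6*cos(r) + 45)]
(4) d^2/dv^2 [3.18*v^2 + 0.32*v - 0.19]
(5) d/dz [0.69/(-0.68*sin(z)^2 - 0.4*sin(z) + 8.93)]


(1) = -9.21*s^2 - 5.32*s - 2.77
(2) = 3*k^2 + 2*k - 12
(3) = 2*(10*(1 - cos(r)^2)^2 - cos(r)^5 - 106*cos(r)^3 + 224*cos(r)^2 - 189*cos(r) - 184)/((cos(r) - 5)^3*(cos(r) + 3)^3)
(4) = 6.36000000000000
(5) = (0.9384*sin(z) + 0.276)*cos(z)/(0.68*sin(z)^2 + 0.4*sin(z) - 8.93)^2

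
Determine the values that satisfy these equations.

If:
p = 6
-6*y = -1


Then:
p = 6
y = 1/6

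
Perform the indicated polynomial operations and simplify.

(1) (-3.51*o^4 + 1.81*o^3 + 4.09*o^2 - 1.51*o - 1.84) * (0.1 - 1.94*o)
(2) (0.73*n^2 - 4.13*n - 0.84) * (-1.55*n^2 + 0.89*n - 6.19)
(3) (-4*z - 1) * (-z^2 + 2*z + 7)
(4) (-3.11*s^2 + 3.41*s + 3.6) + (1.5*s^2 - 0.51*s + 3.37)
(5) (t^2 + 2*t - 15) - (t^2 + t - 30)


(1) = 6.8094*o^5 - 3.8624*o^4 - 7.7536*o^3 + 3.3384*o^2 + 3.4186*o - 0.184
(2) = -1.1315*n^4 + 7.0512*n^3 - 6.8924*n^2 + 24.8171*n + 5.1996
(3) = 4*z^3 - 7*z^2 - 30*z - 7
(4) = -1.61*s^2 + 2.9*s + 6.97
(5) = t + 15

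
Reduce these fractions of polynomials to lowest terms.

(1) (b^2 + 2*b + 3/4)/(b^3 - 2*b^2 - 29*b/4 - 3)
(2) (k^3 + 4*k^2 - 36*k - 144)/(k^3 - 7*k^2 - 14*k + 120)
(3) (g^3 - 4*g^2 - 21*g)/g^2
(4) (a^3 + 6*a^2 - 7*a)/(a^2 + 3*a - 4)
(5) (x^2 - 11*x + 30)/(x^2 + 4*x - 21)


(1) = 1/(b - 4)
(2) = (k + 6)/(k - 5)
(3) = (g^2 - 4*g - 21)/g
(4) = (a^2 + 7*a)/(a + 4)
(5) = (x^2 - 11*x + 30)/(x^2 + 4*x - 21)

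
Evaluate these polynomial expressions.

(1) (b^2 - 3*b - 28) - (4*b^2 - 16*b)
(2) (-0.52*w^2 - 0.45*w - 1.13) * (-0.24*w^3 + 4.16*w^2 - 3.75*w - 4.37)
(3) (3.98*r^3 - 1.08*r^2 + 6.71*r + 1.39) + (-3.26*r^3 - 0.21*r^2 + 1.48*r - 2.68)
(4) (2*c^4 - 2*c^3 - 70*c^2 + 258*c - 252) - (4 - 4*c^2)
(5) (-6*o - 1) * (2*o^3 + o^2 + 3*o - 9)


(1) = -3*b^2 + 13*b - 28
(2) = 0.1248*w^5 - 2.0552*w^4 + 0.3492*w^3 - 0.7409*w^2 + 6.204*w + 4.9381
(3) = 0.72*r^3 - 1.29*r^2 + 8.19*r - 1.29
(4) = 2*c^4 - 2*c^3 - 66*c^2 + 258*c - 256
(5) = -12*o^4 - 8*o^3 - 19*o^2 + 51*o + 9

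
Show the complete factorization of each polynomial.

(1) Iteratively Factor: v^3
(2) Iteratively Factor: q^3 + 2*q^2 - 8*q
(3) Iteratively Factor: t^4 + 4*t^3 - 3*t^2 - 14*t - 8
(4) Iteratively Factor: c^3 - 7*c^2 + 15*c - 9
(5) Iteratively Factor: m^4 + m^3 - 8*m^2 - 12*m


(1) = (v)*(v^2) = v^2*(v)
(2) = (q + 4)*(q^2 - 2*q) = q*(q + 4)*(q - 2)
(3) = (t + 4)*(t^3 - 3*t - 2) = (t - 2)*(t + 4)*(t^2 + 2*t + 1) = (t - 2)*(t + 1)*(t + 4)*(t + 1)
(4) = (c - 1)*(c^2 - 6*c + 9) = (c - 3)*(c - 1)*(c - 3)
(5) = (m)*(m^3 + m^2 - 8*m - 12) = m*(m - 3)*(m^2 + 4*m + 4) = m*(m - 3)*(m + 2)*(m + 2)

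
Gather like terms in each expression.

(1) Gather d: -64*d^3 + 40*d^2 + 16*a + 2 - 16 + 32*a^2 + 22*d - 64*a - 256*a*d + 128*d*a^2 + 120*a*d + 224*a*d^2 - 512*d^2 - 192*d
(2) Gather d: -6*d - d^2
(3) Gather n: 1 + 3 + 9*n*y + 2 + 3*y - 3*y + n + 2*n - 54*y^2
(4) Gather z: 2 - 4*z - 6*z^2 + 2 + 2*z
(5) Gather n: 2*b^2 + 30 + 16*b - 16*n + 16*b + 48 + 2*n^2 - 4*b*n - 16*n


(1) = 32*a^2 - 48*a - 64*d^3 + d^2*(224*a - 472) + d*(128*a^2 - 136*a - 170) - 14
(2) = -d^2 - 6*d
(3) = n*(9*y + 3) - 54*y^2 + 6
(4) = -6*z^2 - 2*z + 4
(5) = 2*b^2 + 32*b + 2*n^2 + n*(-4*b - 32) + 78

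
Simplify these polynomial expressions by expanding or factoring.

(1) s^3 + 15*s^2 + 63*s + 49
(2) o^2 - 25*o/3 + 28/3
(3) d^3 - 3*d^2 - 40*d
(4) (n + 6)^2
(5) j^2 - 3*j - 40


(1) = (s + 1)*(s + 7)^2
(2) = (o - 7)*(o - 4/3)
(3) = d*(d - 8)*(d + 5)
(4) = n^2 + 12*n + 36
(5) = (j - 8)*(j + 5)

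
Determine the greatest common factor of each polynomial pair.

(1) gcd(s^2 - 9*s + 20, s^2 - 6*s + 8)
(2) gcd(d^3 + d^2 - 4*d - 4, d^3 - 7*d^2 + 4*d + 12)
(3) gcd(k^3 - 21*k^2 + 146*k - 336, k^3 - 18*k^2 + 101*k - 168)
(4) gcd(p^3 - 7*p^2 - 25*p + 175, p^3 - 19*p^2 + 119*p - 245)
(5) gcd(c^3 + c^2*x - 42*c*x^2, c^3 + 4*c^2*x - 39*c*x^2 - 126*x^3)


(1) = gcd((s - 5)*(s - 4), (s - 4)*(s - 2)) = s - 4
(2) = gcd((d - 2)*(d + 1)*(d + 2), (d - 6)*(d - 2)*(d + 1)) = d^2 - d - 2
(3) = gcd((k - 8)*(k - 7)*(k - 6), (k - 8)*(k - 7)*(k - 3)) = k^2 - 15*k + 56
(4) = p^2 - 12*p + 35
(5) = -c^2 - c*x + 42*x^2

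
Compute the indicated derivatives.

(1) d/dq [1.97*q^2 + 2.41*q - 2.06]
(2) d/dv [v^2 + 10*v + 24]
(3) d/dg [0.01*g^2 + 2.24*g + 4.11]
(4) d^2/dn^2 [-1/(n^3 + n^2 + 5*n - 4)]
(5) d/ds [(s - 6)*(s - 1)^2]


(1) = 3.94*q + 2.41
(2) = 2*v + 10
(3) = 0.02*g + 2.24
(4) = 2*((3*n + 1)*(n^3 + n^2 + 5*n - 4) - (3*n^2 + 2*n + 5)^2)/(n^3 + n^2 + 5*n - 4)^3
(5) = (s - 1)*(3*s - 13)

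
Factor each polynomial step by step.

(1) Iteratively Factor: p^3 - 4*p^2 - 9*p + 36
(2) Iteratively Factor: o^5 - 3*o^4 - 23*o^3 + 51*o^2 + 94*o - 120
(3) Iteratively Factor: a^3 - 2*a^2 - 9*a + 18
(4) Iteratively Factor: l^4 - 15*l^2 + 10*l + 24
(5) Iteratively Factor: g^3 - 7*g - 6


(1) = (p - 4)*(p^2 - 9) = (p - 4)*(p + 3)*(p - 3)
(2) = (o - 1)*(o^4 - 2*o^3 - 25*o^2 + 26*o + 120) = (o - 1)*(o + 2)*(o^3 - 4*o^2 - 17*o + 60) = (o - 3)*(o - 1)*(o + 2)*(o^2 - o - 20) = (o - 5)*(o - 3)*(o - 1)*(o + 2)*(o + 4)
(3) = (a - 3)*(a^2 + a - 6) = (a - 3)*(a + 3)*(a - 2)
(4) = (l - 3)*(l^3 + 3*l^2 - 6*l - 8) = (l - 3)*(l + 1)*(l^2 + 2*l - 8) = (l - 3)*(l + 1)*(l + 4)*(l - 2)
(5) = (g + 2)*(g^2 - 2*g - 3) = (g + 1)*(g + 2)*(g - 3)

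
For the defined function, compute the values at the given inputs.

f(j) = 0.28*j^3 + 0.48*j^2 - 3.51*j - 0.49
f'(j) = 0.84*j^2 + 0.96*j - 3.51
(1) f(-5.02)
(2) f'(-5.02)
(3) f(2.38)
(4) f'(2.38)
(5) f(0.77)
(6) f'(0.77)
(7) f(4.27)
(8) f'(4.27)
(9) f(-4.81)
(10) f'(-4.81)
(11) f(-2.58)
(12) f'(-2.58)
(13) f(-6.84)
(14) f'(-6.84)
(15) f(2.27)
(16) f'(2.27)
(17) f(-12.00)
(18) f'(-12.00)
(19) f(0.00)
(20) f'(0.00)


(1) = -6.20
(2) = 12.84
(3) = -2.35
(4) = 3.53
(5) = -2.78
(6) = -2.27
(7) = 15.07
(8) = 15.90
(9) = -3.66
(10) = 11.31
(11) = 6.95
(12) = -0.40
(13) = -43.63
(14) = 29.22
(15) = -2.71
(16) = 3.00
(17) = -373.09
(18) = 105.93
(19) = -0.49
(20) = -3.51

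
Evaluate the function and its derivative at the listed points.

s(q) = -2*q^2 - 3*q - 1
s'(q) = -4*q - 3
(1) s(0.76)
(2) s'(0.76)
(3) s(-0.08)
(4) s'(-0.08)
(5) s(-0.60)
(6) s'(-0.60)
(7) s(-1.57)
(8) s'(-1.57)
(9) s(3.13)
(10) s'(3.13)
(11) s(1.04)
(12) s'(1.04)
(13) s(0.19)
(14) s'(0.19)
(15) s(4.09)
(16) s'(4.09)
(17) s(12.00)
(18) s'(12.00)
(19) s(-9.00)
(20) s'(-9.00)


(1) = -4.44
(2) = -6.04
(3) = -0.77
(4) = -2.68
(5) = 0.08
(6) = -0.60
(7) = -1.22
(8) = 3.28
(9) = -29.98
(10) = -15.52
(11) = -6.28
(12) = -7.16
(13) = -1.64
(14) = -3.76
(15) = -46.73
(16) = -19.36
(17) = -325.00
(18) = -51.00
(19) = -136.00
(20) = 33.00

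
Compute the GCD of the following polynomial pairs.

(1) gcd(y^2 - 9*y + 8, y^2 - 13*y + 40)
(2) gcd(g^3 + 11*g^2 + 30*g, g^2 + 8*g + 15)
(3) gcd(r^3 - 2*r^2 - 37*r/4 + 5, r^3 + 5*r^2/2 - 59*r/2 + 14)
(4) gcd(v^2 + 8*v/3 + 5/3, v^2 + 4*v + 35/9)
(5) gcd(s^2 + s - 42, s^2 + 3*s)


(1) = y - 8
(2) = g + 5
(3) = r^2 - 9*r/2 + 2
(4) = v + 5/3
(5) = gcd((s - 6)*(s + 7), s*(s + 3)) = 1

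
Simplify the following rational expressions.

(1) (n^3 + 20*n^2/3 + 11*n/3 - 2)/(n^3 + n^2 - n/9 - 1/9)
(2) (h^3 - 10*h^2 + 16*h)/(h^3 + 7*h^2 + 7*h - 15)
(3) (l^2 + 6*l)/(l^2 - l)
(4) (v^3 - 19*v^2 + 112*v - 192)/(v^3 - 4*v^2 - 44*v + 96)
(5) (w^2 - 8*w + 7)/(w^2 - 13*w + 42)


(1) = (3*n + 18)/(3*n + 1)
(2) = (h^3 - 10*h^2 + 16*h)/(h^3 + 7*h^2 + 7*h - 15)
(3) = (l + 6)/(l - 1)
(4) = (v^2 - 11*v + 24)/(v^2 + 4*v - 12)
(5) = (w - 1)/(w - 6)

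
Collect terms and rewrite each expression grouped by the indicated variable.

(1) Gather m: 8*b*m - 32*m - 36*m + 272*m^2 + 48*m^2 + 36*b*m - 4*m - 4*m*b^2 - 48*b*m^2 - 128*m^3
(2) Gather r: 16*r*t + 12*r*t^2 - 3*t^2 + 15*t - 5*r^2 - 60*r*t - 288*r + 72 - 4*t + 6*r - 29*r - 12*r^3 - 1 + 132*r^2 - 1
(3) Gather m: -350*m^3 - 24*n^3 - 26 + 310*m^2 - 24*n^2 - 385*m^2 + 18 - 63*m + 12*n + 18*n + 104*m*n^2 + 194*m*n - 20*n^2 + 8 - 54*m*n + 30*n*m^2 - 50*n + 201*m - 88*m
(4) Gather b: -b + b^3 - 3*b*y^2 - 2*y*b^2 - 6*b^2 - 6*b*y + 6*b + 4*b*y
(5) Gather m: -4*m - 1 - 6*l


(1) = -128*m^3 + m^2*(320 - 48*b) + m*(-4*b^2 + 44*b - 72)
(2) = -12*r^3 + 127*r^2 + r*(12*t^2 - 44*t - 311) - 3*t^2 + 11*t + 70
(3) = -350*m^3 + m^2*(30*n - 75) + m*(104*n^2 + 140*n + 50) - 24*n^3 - 44*n^2 - 20*n
(4) = b^3 + b^2*(-2*y - 6) + b*(-3*y^2 - 2*y + 5)
(5) = -6*l - 4*m - 1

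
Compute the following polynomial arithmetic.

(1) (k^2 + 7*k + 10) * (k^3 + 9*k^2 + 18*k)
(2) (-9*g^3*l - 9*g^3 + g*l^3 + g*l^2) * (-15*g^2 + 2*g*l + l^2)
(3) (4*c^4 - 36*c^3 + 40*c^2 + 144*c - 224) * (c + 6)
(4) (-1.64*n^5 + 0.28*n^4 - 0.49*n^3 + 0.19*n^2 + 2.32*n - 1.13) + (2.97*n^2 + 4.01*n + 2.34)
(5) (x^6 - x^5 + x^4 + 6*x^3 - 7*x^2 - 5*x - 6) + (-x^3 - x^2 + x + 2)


(1) = k^5 + 16*k^4 + 91*k^3 + 216*k^2 + 180*k
(2) = 135*g^5*l + 135*g^5 - 18*g^4*l^2 - 18*g^4*l - 24*g^3*l^3 - 24*g^3*l^2 + 2*g^2*l^4 + 2*g^2*l^3 + g*l^5 + g*l^4
(3) = 4*c^5 - 12*c^4 - 176*c^3 + 384*c^2 + 640*c - 1344
(4) = -1.64*n^5 + 0.28*n^4 - 0.49*n^3 + 3.16*n^2 + 6.33*n + 1.21
(5) = x^6 - x^5 + x^4 + 5*x^3 - 8*x^2 - 4*x - 4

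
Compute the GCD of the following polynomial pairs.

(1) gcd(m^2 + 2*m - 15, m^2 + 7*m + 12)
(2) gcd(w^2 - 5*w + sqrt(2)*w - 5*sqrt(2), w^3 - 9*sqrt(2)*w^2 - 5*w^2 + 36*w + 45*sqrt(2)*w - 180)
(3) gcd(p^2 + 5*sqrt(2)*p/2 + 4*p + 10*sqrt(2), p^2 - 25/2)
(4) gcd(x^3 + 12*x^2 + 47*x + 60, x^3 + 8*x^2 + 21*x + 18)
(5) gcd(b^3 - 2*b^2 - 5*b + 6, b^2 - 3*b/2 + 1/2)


(1) = gcd((m - 3)*(m + 5), (m + 3)*(m + 4)) = 1
(2) = gcd((w - 5)*(w + sqrt(2)), (w - 5)*(w - 6*sqrt(2))*(w - 3*sqrt(2))) = w - 5
(3) = gcd((p + 4)*(p + 5*sqrt(2)/2), (p - 5*sqrt(2)/2)*(p + 5*sqrt(2)/2)) = p + 5*sqrt(2)/2
(4) = x + 3
(5) = gcd((b - 3)*(b - 1)*(b + 2), (b - 1)*(b - 1/2)) = b - 1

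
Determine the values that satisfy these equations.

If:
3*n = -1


Then:
n = -1/3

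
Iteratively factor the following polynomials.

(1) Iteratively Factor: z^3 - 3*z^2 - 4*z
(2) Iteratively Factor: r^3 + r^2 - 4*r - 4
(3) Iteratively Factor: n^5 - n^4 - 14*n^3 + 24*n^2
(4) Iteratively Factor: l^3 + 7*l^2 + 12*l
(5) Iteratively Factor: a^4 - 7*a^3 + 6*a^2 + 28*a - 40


(1) = (z)*(z^2 - 3*z - 4) = z*(z - 4)*(z + 1)
(2) = (r - 2)*(r^2 + 3*r + 2) = (r - 2)*(r + 1)*(r + 2)
(3) = (n)*(n^4 - n^3 - 14*n^2 + 24*n) = n*(n - 2)*(n^3 + n^2 - 12*n) = n*(n - 3)*(n - 2)*(n^2 + 4*n) = n^2*(n - 3)*(n - 2)*(n + 4)
(4) = (l + 4)*(l^2 + 3*l) = l*(l + 4)*(l + 3)
(5) = (a - 2)*(a^3 - 5*a^2 - 4*a + 20) = (a - 2)*(a + 2)*(a^2 - 7*a + 10) = (a - 5)*(a - 2)*(a + 2)*(a - 2)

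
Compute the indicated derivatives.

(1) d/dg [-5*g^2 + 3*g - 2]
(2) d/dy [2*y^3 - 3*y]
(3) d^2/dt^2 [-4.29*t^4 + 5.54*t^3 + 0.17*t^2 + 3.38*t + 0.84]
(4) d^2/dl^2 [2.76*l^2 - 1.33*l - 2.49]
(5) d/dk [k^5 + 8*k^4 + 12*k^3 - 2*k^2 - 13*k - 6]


(1) = 3 - 10*g
(2) = 6*y^2 - 3
(3) = -51.48*t^2 + 33.24*t + 0.34
(4) = 5.52000000000000
(5) = 5*k^4 + 32*k^3 + 36*k^2 - 4*k - 13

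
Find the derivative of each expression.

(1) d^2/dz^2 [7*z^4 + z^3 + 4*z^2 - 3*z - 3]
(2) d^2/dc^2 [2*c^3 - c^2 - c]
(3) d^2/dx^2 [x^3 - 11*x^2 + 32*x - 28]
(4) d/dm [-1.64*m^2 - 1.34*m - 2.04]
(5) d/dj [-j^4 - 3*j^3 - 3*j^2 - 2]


(1) = 84*z^2 + 6*z + 8
(2) = 12*c - 2
(3) = 6*x - 22
(4) = -3.28*m - 1.34
(5) = j*(-4*j^2 - 9*j - 6)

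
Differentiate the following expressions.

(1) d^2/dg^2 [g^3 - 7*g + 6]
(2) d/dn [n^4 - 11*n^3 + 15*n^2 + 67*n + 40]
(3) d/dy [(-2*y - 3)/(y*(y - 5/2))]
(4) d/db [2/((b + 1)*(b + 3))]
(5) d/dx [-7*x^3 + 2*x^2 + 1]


(1) = 6*g
(2) = 4*n^3 - 33*n^2 + 30*n + 67
(3) = 2*(4*y^2 + 12*y - 15)/(y^2*(4*y^2 - 20*y + 25))
(4) = 4*(-b - 2)/(b^4 + 8*b^3 + 22*b^2 + 24*b + 9)
(5) = x*(4 - 21*x)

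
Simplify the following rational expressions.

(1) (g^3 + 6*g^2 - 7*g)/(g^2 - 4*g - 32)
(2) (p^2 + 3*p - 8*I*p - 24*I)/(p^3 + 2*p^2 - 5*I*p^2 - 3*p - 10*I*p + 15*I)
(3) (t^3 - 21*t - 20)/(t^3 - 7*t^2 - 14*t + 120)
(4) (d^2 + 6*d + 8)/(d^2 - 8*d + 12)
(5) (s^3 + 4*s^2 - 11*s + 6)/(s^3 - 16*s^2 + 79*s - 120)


(1) = (g^3 + 6*g^2 - 7*g)/(g^2 - 4*g - 32)
(2) = (p - 8*I)/(p^2 + p*(-1 - 5*I) + 5*I)
(3) = (t + 1)/(t - 6)
(4) = (d^2 + 6*d + 8)/(d^2 - 8*d + 12)
(5) = (s^3 + 4*s^2 - 11*s + 6)/(s^3 - 16*s^2 + 79*s - 120)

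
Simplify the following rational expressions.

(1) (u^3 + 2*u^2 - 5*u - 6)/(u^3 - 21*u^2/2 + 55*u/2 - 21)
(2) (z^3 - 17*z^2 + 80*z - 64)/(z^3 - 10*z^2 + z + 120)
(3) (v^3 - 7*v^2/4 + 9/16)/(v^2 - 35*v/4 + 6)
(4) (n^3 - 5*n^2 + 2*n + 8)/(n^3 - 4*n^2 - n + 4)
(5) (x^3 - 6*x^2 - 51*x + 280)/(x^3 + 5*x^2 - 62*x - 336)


(1) = (2*u^2 + 8*u + 6)/(2*u^2 - 17*u + 21)
(2) = (z^2 - 9*z + 8)/(z^2 - 2*z - 15)
(3) = (4*v^2 - 4*v - 3)/(4*v - 32)
(4) = (n - 2)/(n - 1)
(5) = (x - 5)/(x + 6)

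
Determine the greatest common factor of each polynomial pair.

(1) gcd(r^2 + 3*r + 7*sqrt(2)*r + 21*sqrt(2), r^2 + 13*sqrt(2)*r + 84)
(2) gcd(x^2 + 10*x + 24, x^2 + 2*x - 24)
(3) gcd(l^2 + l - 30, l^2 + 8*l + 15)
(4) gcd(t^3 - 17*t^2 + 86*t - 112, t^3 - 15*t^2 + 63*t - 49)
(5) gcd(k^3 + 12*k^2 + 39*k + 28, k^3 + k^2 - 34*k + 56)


(1) = gcd((r + 3)*(r + 7*sqrt(2)), (r + 6*sqrt(2))*(r + 7*sqrt(2))) = r + 7*sqrt(2)
(2) = gcd((x + 4)*(x + 6), (x - 4)*(x + 6)) = x + 6
(3) = gcd((l - 5)*(l + 6), (l + 3)*(l + 5)) = 1
(4) = gcd((t - 8)*(t - 7)*(t - 2), (t - 7)^2*(t - 1)) = t - 7
(5) = k + 7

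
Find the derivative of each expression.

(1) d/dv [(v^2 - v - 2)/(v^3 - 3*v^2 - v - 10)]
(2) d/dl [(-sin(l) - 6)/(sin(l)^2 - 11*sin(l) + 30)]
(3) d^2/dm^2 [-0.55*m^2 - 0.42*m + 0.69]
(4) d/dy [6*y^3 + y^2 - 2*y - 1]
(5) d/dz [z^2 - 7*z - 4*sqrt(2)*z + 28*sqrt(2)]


(1) = ((1 - 2*v)*(-v^3 + 3*v^2 + v + 10) - (-3*v^2 + 6*v + 1)*(-v^2 + v + 2))/(-v^3 + 3*v^2 + v + 10)^2
(2) = (sin(l)^2 + 12*sin(l) - 96)*cos(l)/(sin(l)^2 - 11*sin(l) + 30)^2
(3) = -1.10000000000000
(4) = 18*y^2 + 2*y - 2
(5) = 2*z - 7 - 4*sqrt(2)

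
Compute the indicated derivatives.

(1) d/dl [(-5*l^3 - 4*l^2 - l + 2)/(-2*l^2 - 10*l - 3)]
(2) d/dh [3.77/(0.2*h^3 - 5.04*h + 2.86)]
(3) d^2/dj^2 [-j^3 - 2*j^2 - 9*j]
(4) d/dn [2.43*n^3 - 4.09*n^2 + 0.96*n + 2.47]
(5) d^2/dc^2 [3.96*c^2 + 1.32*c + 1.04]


(1) = (10*l^4 + 100*l^3 + 83*l^2 + 32*l + 23)/(4*l^4 + 40*l^3 + 112*l^2 + 60*l + 9)
(2) = (19.0008 - 2.262*h^2)/(0.2*h^3 - 5.04*h + 2.86)^2
(3) = -6*j - 4
(4) = 7.29*n^2 - 8.18*n + 0.96
(5) = 7.92000000000000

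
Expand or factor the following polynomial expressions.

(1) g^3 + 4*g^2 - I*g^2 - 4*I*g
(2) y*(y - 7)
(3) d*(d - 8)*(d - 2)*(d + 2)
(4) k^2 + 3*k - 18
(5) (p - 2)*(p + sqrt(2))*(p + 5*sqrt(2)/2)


(1) = g*(g + 4)*(g - I)
(2) = y^2 - 7*y
(3) = d^4 - 8*d^3 - 4*d^2 + 32*d
(4) = (k - 3)*(k + 6)
(5) = p^3 - 2*p^2 + 7*sqrt(2)*p^2/2 - 7*sqrt(2)*p + 5*p - 10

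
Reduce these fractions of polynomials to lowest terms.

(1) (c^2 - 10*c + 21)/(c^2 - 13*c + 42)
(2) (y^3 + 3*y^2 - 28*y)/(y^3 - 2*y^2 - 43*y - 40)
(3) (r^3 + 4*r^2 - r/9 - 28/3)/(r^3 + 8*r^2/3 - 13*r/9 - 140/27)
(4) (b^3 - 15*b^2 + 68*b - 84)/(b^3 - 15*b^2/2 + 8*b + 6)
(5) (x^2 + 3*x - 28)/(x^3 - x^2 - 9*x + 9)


(1) = (c - 3)/(c - 6)
(2) = (y^3 + 3*y^2 - 28*y)/(y^3 - 2*y^2 - 43*y - 40)
(3) = (3*r + 9)/(3*r + 5)
(4) = (2*b - 14)/(2*b + 1)
(5) = (x^2 + 3*x - 28)/(x^3 - x^2 - 9*x + 9)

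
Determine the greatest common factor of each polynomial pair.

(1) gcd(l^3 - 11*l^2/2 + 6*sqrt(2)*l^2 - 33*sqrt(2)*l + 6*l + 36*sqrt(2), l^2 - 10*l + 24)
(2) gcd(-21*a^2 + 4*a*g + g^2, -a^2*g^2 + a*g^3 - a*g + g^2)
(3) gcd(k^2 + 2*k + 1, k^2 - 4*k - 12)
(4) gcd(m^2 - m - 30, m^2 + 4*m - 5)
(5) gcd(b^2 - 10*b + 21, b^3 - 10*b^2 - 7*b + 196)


(1) = gcd((l - 4)*(l - 3/2)*(l + 6*sqrt(2)), (l - 6)*(l - 4)) = l - 4
(2) = 1
(3) = gcd((k + 1)^2, (k - 6)*(k + 2)) = 1
(4) = m + 5
(5) = gcd((b - 7)*(b - 3), (b - 7)^2*(b + 4)) = b - 7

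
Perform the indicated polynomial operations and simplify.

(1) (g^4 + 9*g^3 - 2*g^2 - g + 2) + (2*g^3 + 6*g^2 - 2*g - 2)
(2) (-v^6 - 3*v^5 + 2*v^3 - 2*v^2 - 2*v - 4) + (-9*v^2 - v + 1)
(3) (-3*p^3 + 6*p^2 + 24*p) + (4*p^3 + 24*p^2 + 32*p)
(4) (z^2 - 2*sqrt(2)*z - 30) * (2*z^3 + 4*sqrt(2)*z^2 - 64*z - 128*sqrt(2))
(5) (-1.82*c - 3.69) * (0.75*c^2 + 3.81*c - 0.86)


(1) = g^4 + 11*g^3 + 4*g^2 - 3*g
(2) = -v^6 - 3*v^5 + 2*v^3 - 11*v^2 - 3*v - 3
(3) = p^3 + 30*p^2 + 56*p
(4) = 2*z^5 - 140*z^3 - 120*sqrt(2)*z^2 + 2432*z + 3840*sqrt(2)
(5) = -1.365*c^3 - 9.7017*c^2 - 12.4937*c + 3.1734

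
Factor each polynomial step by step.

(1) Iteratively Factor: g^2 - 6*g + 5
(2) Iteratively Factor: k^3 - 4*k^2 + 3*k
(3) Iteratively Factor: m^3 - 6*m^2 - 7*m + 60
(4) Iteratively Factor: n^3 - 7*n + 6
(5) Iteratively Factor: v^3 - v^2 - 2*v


(1) = (g - 1)*(g - 5)
(2) = (k)*(k^2 - 4*k + 3) = k*(k - 1)*(k - 3)
(3) = (m + 3)*(m^2 - 9*m + 20) = (m - 5)*(m + 3)*(m - 4)
(4) = (n - 2)*(n^2 + 2*n - 3) = (n - 2)*(n - 1)*(n + 3)
(5) = (v + 1)*(v^2 - 2*v) = v*(v + 1)*(v - 2)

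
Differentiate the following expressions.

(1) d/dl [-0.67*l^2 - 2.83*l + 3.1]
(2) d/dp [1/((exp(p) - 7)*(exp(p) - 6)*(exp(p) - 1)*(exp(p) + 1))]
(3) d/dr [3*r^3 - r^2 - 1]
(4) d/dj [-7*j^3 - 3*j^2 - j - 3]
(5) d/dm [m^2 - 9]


(1) = -1.34*l - 2.83
(2) = (-4*exp(3*p) + 39*exp(2*p) - 82*exp(p) - 13)*exp(p)/(exp(8*p) - 26*exp(7*p) + 251*exp(6*p) - 1040*exp(5*p) + 1259*exp(4*p) + 2158*exp(3*p) - 3275*exp(2*p) - 1092*exp(p) + 1764)
(3) = r*(9*r - 2)
(4) = -21*j^2 - 6*j - 1
(5) = 2*m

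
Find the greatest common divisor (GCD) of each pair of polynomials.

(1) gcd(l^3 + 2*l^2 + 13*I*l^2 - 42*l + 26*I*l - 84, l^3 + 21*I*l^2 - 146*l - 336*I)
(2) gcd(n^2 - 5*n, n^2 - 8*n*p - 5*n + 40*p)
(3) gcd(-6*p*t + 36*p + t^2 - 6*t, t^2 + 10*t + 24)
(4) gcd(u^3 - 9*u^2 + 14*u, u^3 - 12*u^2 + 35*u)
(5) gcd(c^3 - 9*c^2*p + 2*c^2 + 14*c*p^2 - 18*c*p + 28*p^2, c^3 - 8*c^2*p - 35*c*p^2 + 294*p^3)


(1) = l^2 + 13*I*l - 42
(2) = n - 5
(3) = 1
(4) = u^2 - 7*u
(5) = -c + 7*p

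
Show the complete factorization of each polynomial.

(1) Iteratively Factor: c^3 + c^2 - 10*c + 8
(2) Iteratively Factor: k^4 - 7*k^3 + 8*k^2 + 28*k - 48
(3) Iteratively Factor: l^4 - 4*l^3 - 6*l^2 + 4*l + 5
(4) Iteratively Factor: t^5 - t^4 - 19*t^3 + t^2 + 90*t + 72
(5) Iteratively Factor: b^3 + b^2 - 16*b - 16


(1) = (c + 4)*(c^2 - 3*c + 2) = (c - 2)*(c + 4)*(c - 1)
(2) = (k + 2)*(k^3 - 9*k^2 + 26*k - 24) = (k - 3)*(k + 2)*(k^2 - 6*k + 8) = (k - 4)*(k - 3)*(k + 2)*(k - 2)
(3) = (l + 1)*(l^3 - 5*l^2 - l + 5) = (l + 1)^2*(l^2 - 6*l + 5) = (l - 1)*(l + 1)^2*(l - 5)
(4) = (t - 3)*(t^4 + 2*t^3 - 13*t^2 - 38*t - 24) = (t - 4)*(t - 3)*(t^3 + 6*t^2 + 11*t + 6) = (t - 4)*(t - 3)*(t + 2)*(t^2 + 4*t + 3) = (t - 4)*(t - 3)*(t + 2)*(t + 3)*(t + 1)
(5) = (b - 4)*(b^2 + 5*b + 4) = (b - 4)*(b + 1)*(b + 4)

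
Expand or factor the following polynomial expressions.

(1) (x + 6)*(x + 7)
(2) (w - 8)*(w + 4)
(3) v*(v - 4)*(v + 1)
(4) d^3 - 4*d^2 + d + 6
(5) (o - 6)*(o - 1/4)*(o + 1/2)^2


(1) = x^2 + 13*x + 42
(2) = w^2 - 4*w - 32
(3) = v^3 - 3*v^2 - 4*v
(4) = (d - 3)*(d - 2)*(d + 1)
(5) = o^4 - 21*o^3/4 - 9*o^2/2 - o/16 + 3/8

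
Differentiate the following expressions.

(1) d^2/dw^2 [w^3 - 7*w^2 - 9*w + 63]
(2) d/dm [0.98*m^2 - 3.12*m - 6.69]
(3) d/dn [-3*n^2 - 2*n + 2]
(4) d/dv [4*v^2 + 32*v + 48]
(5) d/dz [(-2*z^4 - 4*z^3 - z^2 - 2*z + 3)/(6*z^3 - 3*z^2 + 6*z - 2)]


(1) = 6*w - 14
(2) = 1.96*m - 3.12
(3) = -6*n - 2
(4) = 8*v + 32
(5) = 2*(-6*z^6 + 6*z^5 - 9*z^4 - 4*z^3 - 21*z^2 + 11*z - 7)/(36*z^6 - 36*z^5 + 81*z^4 - 60*z^3 + 48*z^2 - 24*z + 4)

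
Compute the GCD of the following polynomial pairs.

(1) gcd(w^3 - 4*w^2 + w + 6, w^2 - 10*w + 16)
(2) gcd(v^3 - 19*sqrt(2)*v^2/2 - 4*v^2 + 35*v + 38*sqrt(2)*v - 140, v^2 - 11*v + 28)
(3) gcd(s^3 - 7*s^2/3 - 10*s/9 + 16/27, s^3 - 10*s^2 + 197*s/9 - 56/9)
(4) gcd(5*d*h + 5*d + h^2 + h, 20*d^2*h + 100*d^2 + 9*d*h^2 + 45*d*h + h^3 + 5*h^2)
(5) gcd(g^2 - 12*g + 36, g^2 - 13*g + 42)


(1) = gcd((w - 3)*(w - 2)*(w + 1), (w - 8)*(w - 2)) = w - 2
(2) = v - 4
(3) = s^2 - 3*s + 8/9
(4) = gcd((5*d + h)*(h + 1), (4*d + h)*(5*d + h)*(h + 5)) = 5*d + h
(5) = gcd((g - 6)^2, (g - 7)*(g - 6)) = g - 6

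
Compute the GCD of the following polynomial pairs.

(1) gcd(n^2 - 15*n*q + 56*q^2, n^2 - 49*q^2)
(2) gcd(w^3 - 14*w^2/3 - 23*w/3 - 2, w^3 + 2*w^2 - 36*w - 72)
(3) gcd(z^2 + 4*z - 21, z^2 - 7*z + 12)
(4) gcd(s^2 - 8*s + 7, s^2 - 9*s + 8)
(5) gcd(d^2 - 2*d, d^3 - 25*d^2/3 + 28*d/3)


(1) = -n + 7*q
(2) = gcd((w - 6)*(w + 1/3)*(w + 1), (w - 6)*(w + 2)*(w + 6)) = w - 6
(3) = gcd((z - 3)*(z + 7), (z - 4)*(z - 3)) = z - 3
(4) = s - 1
(5) = gcd(d*(d - 2), d*(d - 7)*(d - 4/3)) = d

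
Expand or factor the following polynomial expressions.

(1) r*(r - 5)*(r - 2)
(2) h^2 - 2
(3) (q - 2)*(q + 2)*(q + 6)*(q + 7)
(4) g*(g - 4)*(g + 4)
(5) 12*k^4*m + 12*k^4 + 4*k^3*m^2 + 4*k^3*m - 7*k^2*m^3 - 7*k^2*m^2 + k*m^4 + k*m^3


(1) = r^3 - 7*r^2 + 10*r
(2) = (h - sqrt(2))*(h + sqrt(2))
(3) = q^4 + 13*q^3 + 38*q^2 - 52*q - 168
(4) = g^3 - 16*g
(5) = (-6*k + m)*(-2*k + m)*(k + m)*(k*m + k)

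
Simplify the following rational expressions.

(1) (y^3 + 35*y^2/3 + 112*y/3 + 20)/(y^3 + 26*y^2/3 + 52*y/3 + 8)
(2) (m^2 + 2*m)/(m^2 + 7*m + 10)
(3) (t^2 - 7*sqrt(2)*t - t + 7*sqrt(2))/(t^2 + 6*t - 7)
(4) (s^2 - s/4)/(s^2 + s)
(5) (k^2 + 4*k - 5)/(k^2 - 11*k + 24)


(1) = (y + 5)/(y + 2)
(2) = m/(m + 5)
(3) = (t - 7*sqrt(2))/(t + 7)
(4) = (4*s - 1)/(4*s + 4)
(5) = (k^2 + 4*k - 5)/(k^2 - 11*k + 24)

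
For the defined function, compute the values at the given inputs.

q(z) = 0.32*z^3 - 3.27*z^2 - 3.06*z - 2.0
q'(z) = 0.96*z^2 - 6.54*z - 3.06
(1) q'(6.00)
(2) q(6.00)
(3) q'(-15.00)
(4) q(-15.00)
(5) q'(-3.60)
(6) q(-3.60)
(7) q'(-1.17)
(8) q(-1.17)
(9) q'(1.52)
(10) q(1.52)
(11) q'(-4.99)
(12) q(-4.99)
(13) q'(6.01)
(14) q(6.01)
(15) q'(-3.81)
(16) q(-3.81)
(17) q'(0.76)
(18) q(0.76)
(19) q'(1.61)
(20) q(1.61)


(1) = -7.74
(2) = -68.96
(3) = 311.04
(4) = -1771.85
(5) = 32.93
(6) = -48.29
(7) = 5.91
(8) = -3.41
(9) = -10.78
(10) = -13.08
(11) = 53.48
(12) = -107.91
(13) = -7.69
(14) = -69.04
(15) = 35.79
(16) = -55.51
(17) = -7.48
(18) = -6.07
(19) = -11.10
(20) = -14.07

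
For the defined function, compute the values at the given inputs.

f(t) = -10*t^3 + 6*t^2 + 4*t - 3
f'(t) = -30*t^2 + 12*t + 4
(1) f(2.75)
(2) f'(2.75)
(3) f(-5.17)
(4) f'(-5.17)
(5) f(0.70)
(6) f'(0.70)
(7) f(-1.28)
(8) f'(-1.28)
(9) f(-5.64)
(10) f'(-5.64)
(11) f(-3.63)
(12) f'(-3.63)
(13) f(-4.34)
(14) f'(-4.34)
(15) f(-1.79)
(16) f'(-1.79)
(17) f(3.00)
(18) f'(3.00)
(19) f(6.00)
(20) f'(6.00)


(1) = -154.59
(2) = -189.88
(3) = 1518.58
(4) = -859.91
(5) = -0.69
(6) = -2.30
(7) = 22.68
(8) = -60.51
(9) = 1959.36
(10) = -1017.97
(11) = 539.86
(12) = -434.87
(13) = 910.12
(14) = -613.15
(15) = 66.42
(16) = -113.60
(17) = -207.00
(18) = -230.00
(19) = -1923.00
(20) = -1004.00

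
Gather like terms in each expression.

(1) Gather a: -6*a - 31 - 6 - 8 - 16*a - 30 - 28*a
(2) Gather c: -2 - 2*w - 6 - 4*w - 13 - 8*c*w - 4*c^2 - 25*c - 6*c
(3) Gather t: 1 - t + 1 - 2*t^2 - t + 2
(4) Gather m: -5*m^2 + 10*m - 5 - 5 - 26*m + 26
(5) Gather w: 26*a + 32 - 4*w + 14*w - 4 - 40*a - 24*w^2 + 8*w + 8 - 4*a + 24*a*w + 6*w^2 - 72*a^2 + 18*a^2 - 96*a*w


(1) = -50*a - 75
(2) = -4*c^2 + c*(-8*w - 31) - 6*w - 21
(3) = -2*t^2 - 2*t + 4
(4) = -5*m^2 - 16*m + 16
(5) = -54*a^2 - 18*a - 18*w^2 + w*(18 - 72*a) + 36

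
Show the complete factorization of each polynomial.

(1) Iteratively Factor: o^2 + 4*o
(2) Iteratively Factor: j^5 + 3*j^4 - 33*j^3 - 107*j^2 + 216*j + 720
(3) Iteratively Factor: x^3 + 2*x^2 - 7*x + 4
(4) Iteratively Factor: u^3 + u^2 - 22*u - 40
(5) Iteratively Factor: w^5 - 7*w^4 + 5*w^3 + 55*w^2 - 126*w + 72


(1) = (o)*(o + 4)
(2) = (j - 5)*(j^4 + 8*j^3 + 7*j^2 - 72*j - 144) = (j - 5)*(j - 3)*(j^3 + 11*j^2 + 40*j + 48) = (j - 5)*(j - 3)*(j + 4)*(j^2 + 7*j + 12) = (j - 5)*(j - 3)*(j + 3)*(j + 4)*(j + 4)
(3) = (x - 1)*(x^2 + 3*x - 4) = (x - 1)*(x + 4)*(x - 1)
(4) = (u + 4)*(u^2 - 3*u - 10) = (u + 2)*(u + 4)*(u - 5)
(5) = (w - 2)*(w^4 - 5*w^3 - 5*w^2 + 45*w - 36) = (w - 3)*(w - 2)*(w^3 - 2*w^2 - 11*w + 12) = (w - 4)*(w - 3)*(w - 2)*(w^2 + 2*w - 3) = (w - 4)*(w - 3)*(w - 2)*(w - 1)*(w + 3)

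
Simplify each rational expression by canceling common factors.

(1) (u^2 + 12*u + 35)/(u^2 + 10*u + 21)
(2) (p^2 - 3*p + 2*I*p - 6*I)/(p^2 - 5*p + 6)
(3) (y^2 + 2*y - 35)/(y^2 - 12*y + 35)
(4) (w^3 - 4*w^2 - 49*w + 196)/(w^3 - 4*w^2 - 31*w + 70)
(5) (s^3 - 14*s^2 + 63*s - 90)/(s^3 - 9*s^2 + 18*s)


(1) = (u + 5)/(u + 3)
(2) = (p + 2*I)/(p - 2)
(3) = (y + 7)/(y - 7)
(4) = (w^2 + 3*w - 28)/(w^2 + 3*w - 10)
(5) = (s - 5)/s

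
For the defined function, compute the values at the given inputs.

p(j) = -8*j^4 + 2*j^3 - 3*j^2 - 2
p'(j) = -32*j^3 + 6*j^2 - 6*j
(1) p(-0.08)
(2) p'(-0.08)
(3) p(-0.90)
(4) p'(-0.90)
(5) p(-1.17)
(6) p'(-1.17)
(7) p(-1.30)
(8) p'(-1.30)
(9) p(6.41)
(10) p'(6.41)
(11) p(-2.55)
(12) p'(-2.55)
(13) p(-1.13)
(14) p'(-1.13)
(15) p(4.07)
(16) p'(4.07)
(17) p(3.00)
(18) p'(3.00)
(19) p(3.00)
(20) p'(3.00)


(1) = -2.02
(2) = 0.53
(3) = -11.14
(4) = 33.59
(5) = -24.30
(6) = 66.49
(7) = -34.31
(8) = 88.24
(9) = -13104.37
(10) = -8219.92
(11) = -392.93
(12) = 584.92
(13) = -21.76
(14) = 60.61
(15) = -2112.02
(16) = -2082.44
(17) = -623.00
(18) = -828.00
(19) = -623.00
(20) = -828.00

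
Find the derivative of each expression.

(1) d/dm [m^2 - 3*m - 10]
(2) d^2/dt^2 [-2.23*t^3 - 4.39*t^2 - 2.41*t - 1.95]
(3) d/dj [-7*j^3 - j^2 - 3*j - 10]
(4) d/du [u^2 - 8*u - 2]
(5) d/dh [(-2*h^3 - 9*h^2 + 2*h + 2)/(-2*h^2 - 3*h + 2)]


(1) = 2*m - 3
(2) = -13.38*t - 8.78
(3) = -21*j^2 - 2*j - 3
(4) = 2*u - 8
(5) = (4*h^4 + 12*h^3 + 19*h^2 - 28*h + 10)/(4*h^4 + 12*h^3 + h^2 - 12*h + 4)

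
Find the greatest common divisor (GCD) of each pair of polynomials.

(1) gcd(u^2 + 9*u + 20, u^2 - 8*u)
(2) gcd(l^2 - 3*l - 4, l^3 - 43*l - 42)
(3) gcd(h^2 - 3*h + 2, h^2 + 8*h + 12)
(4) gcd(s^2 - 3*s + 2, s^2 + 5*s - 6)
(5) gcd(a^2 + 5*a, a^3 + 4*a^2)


(1) = 1
(2) = gcd((l - 4)*(l + 1), (l - 7)*(l + 1)*(l + 6)) = l + 1
(3) = gcd((h - 2)*(h - 1), (h + 2)*(h + 6)) = 1
(4) = s - 1
(5) = gcd(a*(a + 5), a^2*(a + 4)) = a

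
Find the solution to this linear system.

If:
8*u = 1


Then:
u = 1/8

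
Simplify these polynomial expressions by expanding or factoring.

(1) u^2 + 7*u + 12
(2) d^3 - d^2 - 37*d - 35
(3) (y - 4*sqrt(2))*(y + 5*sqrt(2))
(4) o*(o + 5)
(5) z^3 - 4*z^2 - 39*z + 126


(1) = (u + 3)*(u + 4)
(2) = (d - 7)*(d + 1)*(d + 5)
(3) = y^2 + sqrt(2)*y - 40
(4) = o^2 + 5*o
(5) = (z - 7)*(z - 3)*(z + 6)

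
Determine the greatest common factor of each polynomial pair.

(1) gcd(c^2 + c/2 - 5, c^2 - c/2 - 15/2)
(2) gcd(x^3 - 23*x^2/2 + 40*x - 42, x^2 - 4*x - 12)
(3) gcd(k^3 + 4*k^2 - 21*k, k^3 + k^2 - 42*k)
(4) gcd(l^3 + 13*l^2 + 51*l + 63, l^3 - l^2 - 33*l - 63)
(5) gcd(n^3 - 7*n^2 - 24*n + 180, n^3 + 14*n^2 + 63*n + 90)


(1) = gcd((c - 2)*(c + 5/2), (c - 3)*(c + 5/2)) = c + 5/2
(2) = x - 6
(3) = k^2 + 7*k
(4) = gcd((l + 3)^2*(l + 7), (l - 7)*(l + 3)^2) = l^2 + 6*l + 9
(5) = gcd((n - 6)^2*(n + 5), (n + 3)*(n + 5)*(n + 6)) = n + 5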